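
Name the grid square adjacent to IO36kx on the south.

Latitude subsquare x = 23; −1 → 22 = w.
The longitude characters are unchanged.

IO36kw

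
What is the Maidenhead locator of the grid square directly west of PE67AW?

Longitude subsquare a = 0; −1 → -1, wraps to 23 = x, carry into square.
Longitude square 6; −1 → 5.
The latitude characters are unchanged.

PE57xw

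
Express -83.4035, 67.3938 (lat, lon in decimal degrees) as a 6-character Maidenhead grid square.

Shift to the Maidenhead origin (180°W, 90°S): lon 247.3938, lat 6.5965.
Field (20°×10°, letters A–R): 247.3938/20 → 12 → M, 6.5965/10 → 0 → A; chars MA.
Square (2°×1°, digits 0–9): 7.3938/2 → 3, 6.5965/1 → 6; chars 36.
Subsquare (5′×2.5′, letters a–x): 1.3938/0.0833333 → 16 → q, 0.5965/0.0416667 → 14 → o; chars qo.

MA36qo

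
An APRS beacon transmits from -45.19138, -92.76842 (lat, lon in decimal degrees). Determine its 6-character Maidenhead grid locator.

EE34ot

Add 180° to longitude and 90° to latitude: 87.2316, 44.8086.
Field: lon ⌊87.2316/20⌋ = 4 → E; lat ⌊44.8086/10⌋ = 4 → E.
Square: lon ⌊7.2316/2⌋ = 3; lat ⌊4.8086/1⌋ = 4.
Subsquare: lon ⌊1.2316/0.0833333⌋ = 14 → o; lat ⌊0.8086/0.0416667⌋ = 19 → t.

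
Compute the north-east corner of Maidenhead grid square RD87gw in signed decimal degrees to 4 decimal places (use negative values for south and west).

-52.0417, 176.5833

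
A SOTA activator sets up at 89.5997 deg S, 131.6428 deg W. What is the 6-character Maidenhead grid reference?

Add 180° to longitude and 90° to latitude: 48.3572, 0.4003.
Field (20°×10°, letters A–R): lon ⌊48.3572/20⌋ = 2 → C; lat ⌊0.4003/10⌋ = 0 → A.
Square (2°×1°, digits 0–9): lon ⌊8.3572/2⌋ = 4; lat ⌊0.4003/1⌋ = 0.
Subsquare (5′×2.5′, letters a–x): lon ⌊0.3572/0.0833333⌋ = 4 → e; lat ⌊0.4003/0.0416667⌋ = 9 → j.

CA40ej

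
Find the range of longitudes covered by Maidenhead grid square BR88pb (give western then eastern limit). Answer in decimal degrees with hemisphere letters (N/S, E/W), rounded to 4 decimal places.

Field B=1, R=17: +1·20° lon, +17·10° lat → SW at lon -160°, lat 80°.
Square 8, 8: +8·2° lon, +8·1° lat → SW at lon -144°, lat 88°.
Subsquare p=15, b=1: +15·0.0833333° lon, +1·0.0416667° lat → SW at lon -142.75°, lat 88.0417°.
Cell spans 0.0833333° lon × 0.0416667° lat.
west 142.7500° W, east 142.6667° W.

142.7500° W, 142.6667° W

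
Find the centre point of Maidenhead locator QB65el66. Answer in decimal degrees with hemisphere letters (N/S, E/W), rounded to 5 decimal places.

Field Q=16, B=1: +16·20° lon, +1·10° lat → SW at lon 140°, lat -80°.
Square 6, 5: +6·2° lon, +5·1° lat → SW at lon 152°, lat -75°.
Subsquare e=4, l=11: +4·0.0833333° lon, +11·0.0416667° lat → SW at lon 152.333°, lat -74.5417°.
Extended square 6, 6: +6·0.00833333° lon, +6·0.00416667° lat → SW at lon 152.383°, lat -74.5167°.
Cell spans 0.00833333° lon × 0.00416667° lat. Centre is SW corner plus half of each.
latitude 74.51458° S, longitude 152.38750° E.

74.51458° S, 152.38750° E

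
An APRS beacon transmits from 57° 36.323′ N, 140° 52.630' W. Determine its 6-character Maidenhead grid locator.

BO97no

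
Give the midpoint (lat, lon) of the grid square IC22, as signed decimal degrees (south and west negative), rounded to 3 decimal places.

-67.500, -15.000

Field I=8, C=2: +8·20° lon, +2·10° lat → SW at lon -20°, lat -70°.
Square 2, 2: +2·2° lon, +2·1° lat → SW at lon -16°, lat -68°.
Cell spans 2° lon × 1° lat. Centre is SW corner plus half of each.
latitude -67.500, longitude -15.000.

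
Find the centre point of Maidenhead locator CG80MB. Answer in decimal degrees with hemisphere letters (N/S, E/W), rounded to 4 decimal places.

Field C=2, G=6: +2·20° lon, +6·10° lat → SW at lon -140°, lat -30°.
Square 8, 0: +8·2° lon, +0·1° lat → SW at lon -124°, lat -30°.
Subsquare m=12, b=1: +12·0.0833333° lon, +1·0.0416667° lat → SW at lon -123°, lat -29.9583°.
Cell spans 0.0833333° lon × 0.0416667° lat. Centre is SW corner plus half of each.
latitude 29.9375° S, longitude 122.9583° W.

29.9375° S, 122.9583° W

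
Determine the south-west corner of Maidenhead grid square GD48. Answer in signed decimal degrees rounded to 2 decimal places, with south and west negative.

Field G=6, D=3: +6·20° lon, +3·10° lat → SW at lon -60°, lat -60°.
Square 4, 8: +4·2° lon, +8·1° lat → SW at lon -52°, lat -52°.
latitude -52.00, longitude -52.00.

-52.00, -52.00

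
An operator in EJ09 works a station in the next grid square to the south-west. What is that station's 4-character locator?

Longitude square 0; −1 → -1, wraps to 9, carry into field.
Longitude field E = 4; −1 → 3 = D.
Latitude square 9; −1 → 8.

DJ98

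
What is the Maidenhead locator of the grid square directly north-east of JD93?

Longitude square 9; +1 → 10, wraps to 0, carry into field.
Longitude field J = 9; +1 → 10 = K.
Latitude square 3; +1 → 4.

KD04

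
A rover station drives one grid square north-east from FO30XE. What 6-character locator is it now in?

FO40af

Longitude subsquare x = 23; +1 → 24, wraps to 0 = a, carry into square.
Longitude square 3; +1 → 4.
Latitude subsquare e = 4; +1 → 5 = f.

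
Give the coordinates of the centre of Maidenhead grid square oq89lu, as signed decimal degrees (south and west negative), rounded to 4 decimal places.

79.8542, 116.9583

Field O=14, Q=16: +14·20° lon, +16·10° lat → SW at lon 100°, lat 70°.
Square 8, 9: +8·2° lon, +9·1° lat → SW at lon 116°, lat 79°.
Subsquare l=11, u=20: +11·0.0833333° lon, +20·0.0416667° lat → SW at lon 116.917°, lat 79.8333°.
Cell spans 0.0833333° lon × 0.0416667° lat. Centre is SW corner plus half of each.
latitude 79.8542, longitude 116.9583.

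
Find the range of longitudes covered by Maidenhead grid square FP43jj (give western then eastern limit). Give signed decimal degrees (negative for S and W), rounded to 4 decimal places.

Field F=5, P=15: +5·20° lon, +15·10° lat → SW at lon -80°, lat 60°.
Square 4, 3: +4·2° lon, +3·1° lat → SW at lon -72°, lat 63°.
Subsquare j=9, j=9: +9·0.0833333° lon, +9·0.0416667° lat → SW at lon -71.25°, lat 63.375°.
Cell spans 0.0833333° lon × 0.0416667° lat.
west -71.2500, east -71.1667.

-71.2500, -71.1667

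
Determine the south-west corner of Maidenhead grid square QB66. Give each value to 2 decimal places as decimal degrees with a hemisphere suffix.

Field Q=16, B=1: +16·20° lon, +1·10° lat → SW at lon 140°, lat -80°.
Square 6, 6: +6·2° lon, +6·1° lat → SW at lon 152°, lat -74°.
latitude 74.00° S, longitude 152.00° E.

74.00° S, 152.00° E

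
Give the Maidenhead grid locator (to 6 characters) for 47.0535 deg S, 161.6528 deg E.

RE02tw

Add 180° to longitude and 90° to latitude: 341.6528, 42.9465.
Field: lon ⌊341.6528/20⌋ = 17 → R; lat ⌊42.9465/10⌋ = 4 → E.
Square: lon ⌊1.6528/2⌋ = 0; lat ⌊2.9465/1⌋ = 2.
Subsquare: lon ⌊1.6528/0.0833333⌋ = 19 → t; lat ⌊0.9465/0.0416667⌋ = 22 → w.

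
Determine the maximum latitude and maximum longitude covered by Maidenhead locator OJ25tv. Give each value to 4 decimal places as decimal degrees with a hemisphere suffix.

Field O=14, J=9: +14·20° lon, +9·10° lat → SW at lon 100°, lat 0°.
Square 2, 5: +2·2° lon, +5·1° lat → SW at lon 104°, lat 5°.
Subsquare t=19, v=21: +19·0.0833333° lon, +21·0.0416667° lat → SW at lon 105.583°, lat 5.875°.
Cell spans 0.0833333° lon × 0.0416667° lat. NE corner is SW corner plus one full cell.
latitude 5.9167° N, longitude 105.6667° E.

5.9167° N, 105.6667° E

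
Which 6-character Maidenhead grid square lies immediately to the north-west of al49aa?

AL39xb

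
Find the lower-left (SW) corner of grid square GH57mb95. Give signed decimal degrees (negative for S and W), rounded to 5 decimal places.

-12.93750, -48.92500

Field G=6, H=7: +6·20° lon, +7·10° lat → SW at lon -60°, lat -20°.
Square 5, 7: +5·2° lon, +7·1° lat → SW at lon -50°, lat -13°.
Subsquare m=12, b=1: +12·0.0833333° lon, +1·0.0416667° lat → SW at lon -49°, lat -12.9583°.
Extended square 9, 5: +9·0.00833333° lon, +5·0.00416667° lat → SW at lon -48.925°, lat -12.9375°.
latitude -12.93750, longitude -48.92500.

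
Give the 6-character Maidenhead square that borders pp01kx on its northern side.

Latitude subsquare x = 23; +1 → 24, wraps to 0 = a, carry into square.
Latitude square 1; +1 → 2.
The longitude characters are unchanged.

PP02ka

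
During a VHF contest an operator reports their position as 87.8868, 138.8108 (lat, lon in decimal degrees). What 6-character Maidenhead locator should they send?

Add 180° to longitude and 90° to latitude: 318.8108, 177.8868.
Field (20°×10°, letters A–R): lon ⌊318.8108/20⌋ = 15 → P; lat ⌊177.8868/10⌋ = 17 → R.
Square (2°×1°, digits 0–9): lon ⌊18.8108/2⌋ = 9; lat ⌊7.8868/1⌋ = 7.
Subsquare (5′×2.5′, letters a–x): lon ⌊0.8108/0.0833333⌋ = 9 → j; lat ⌊0.8868/0.0416667⌋ = 21 → v.

PR97jv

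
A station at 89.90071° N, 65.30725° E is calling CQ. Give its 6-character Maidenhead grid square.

MR29pv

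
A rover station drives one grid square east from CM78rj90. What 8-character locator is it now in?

CM78sj00

Longitude extended square 9; +1 → 10, wraps to 0, carry into subsquare.
Longitude subsquare r = 17; +1 → 18 = s.
The latitude characters are unchanged.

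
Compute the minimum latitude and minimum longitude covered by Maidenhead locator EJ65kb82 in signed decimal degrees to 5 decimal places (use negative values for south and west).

Field E=4, J=9: +4·20° lon, +9·10° lat → SW at lon -100°, lat 0°.
Square 6, 5: +6·2° lon, +5·1° lat → SW at lon -88°, lat 5°.
Subsquare k=10, b=1: +10·0.0833333° lon, +1·0.0416667° lat → SW at lon -87.1667°, lat 5.04167°.
Extended square 8, 2: +8·0.00833333° lon, +2·0.00416667° lat → SW at lon -87.1°, lat 5.05°.
latitude 5.05000, longitude -87.10000.

5.05000, -87.10000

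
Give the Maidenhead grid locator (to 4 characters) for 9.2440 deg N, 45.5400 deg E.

Offset from 180°W / 90°S: lon 225.54°, lat 99.24°.
Field (20°×10°, letters A–R): 225.54/20 → 11 → L, 99.24/10 → 9 → J; chars LJ.
Square (2°×1°, digits 0–9): 5.54/2 → 2, 9.24/1 → 9; chars 29.

LJ29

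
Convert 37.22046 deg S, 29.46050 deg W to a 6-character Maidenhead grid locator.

Offset from 180°W / 90°S: lon 150.5395°, lat 52.7795°.
Field: lon ⌊150.5395/20⌋ = 7 → H; lat ⌊52.7795/10⌋ = 5 → F.
Square: lon ⌊10.5395/2⌋ = 5; lat ⌊2.7795/1⌋ = 2.
Subsquare: lon ⌊0.5395/0.0833333⌋ = 6 → g; lat ⌊0.7795/0.0416667⌋ = 18 → s.

HF52gs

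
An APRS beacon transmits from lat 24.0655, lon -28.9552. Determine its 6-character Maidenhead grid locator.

HL54mb

Shift to the Maidenhead origin (180°W, 90°S): lon 151.0448, lat 114.0655.
Field: 151.0448/20 → 7 → H, 114.0655/10 → 11 → L; chars HL.
Square: 11.0448/2 → 5, 4.0655/1 → 4; chars 54.
Subsquare: 1.0448/0.0833333 → 12 → m, 0.0655/0.0416667 → 1 → b; chars mb.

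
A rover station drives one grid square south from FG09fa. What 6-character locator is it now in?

FG08fx

Latitude subsquare a = 0; −1 → -1, wraps to 23 = x, carry into square.
Latitude square 9; −1 → 8.
The longitude characters are unchanged.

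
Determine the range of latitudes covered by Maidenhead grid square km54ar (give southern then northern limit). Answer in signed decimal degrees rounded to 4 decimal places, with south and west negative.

Field K=10, M=12: +10·20° lon, +12·10° lat → SW at lon 20°, lat 30°.
Square 5, 4: +5·2° lon, +4·1° lat → SW at lon 30°, lat 34°.
Subsquare a=0, r=17: +0·0.0833333° lon, +17·0.0416667° lat → SW at lon 30°, lat 34.7083°.
Cell spans 0.0833333° lon × 0.0416667° lat.
south 34.7083, north 34.7500.

34.7083, 34.7500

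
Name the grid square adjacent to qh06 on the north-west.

PH97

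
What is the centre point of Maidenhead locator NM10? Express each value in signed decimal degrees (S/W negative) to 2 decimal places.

30.50, 83.00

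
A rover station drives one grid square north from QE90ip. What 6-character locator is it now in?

Latitude subsquare p = 15; +1 → 16 = q.
The longitude characters are unchanged.

QE90iq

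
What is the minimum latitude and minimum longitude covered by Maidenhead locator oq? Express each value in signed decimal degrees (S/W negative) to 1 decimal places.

70.0, 100.0

Field O=14, Q=16: +14·20° lon, +16·10° lat → SW at lon 100°, lat 70°.
latitude 70.0, longitude 100.0.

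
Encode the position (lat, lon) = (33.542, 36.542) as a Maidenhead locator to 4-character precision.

KM83

Add 180° to longitude and 90° to latitude: 216.54, 123.54.
Field: lon ⌊216.54/20⌋ = 10 → K; lat ⌊123.54/10⌋ = 12 → M.
Square: lon ⌊16.54/2⌋ = 8; lat ⌊3.54/1⌋ = 3.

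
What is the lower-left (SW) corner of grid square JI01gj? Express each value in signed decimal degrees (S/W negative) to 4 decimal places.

-8.6250, 0.5000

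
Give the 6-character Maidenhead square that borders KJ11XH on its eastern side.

Longitude subsquare x = 23; +1 → 24, wraps to 0 = a, carry into square.
Longitude square 1; +1 → 2.
The latitude characters are unchanged.

KJ21ah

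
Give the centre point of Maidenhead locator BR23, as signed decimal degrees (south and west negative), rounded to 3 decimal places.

83.500, -155.000

Field B=1, R=17: +1·20° lon, +17·10° lat → SW at lon -160°, lat 80°.
Square 2, 3: +2·2° lon, +3·1° lat → SW at lon -156°, lat 83°.
Cell spans 2° lon × 1° lat. Centre is SW corner plus half of each.
latitude 83.500, longitude -155.000.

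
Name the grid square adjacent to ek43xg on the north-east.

EK53ah

Longitude subsquare x = 23; +1 → 24, wraps to 0 = a, carry into square.
Longitude square 4; +1 → 5.
Latitude subsquare g = 6; +1 → 7 = h.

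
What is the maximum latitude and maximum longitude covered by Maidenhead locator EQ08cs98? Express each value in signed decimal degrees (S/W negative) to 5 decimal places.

78.78750, -99.75000

Field E=4, Q=16: +4·20° lon, +16·10° lat → SW at lon -100°, lat 70°.
Square 0, 8: +0·2° lon, +8·1° lat → SW at lon -100°, lat 78°.
Subsquare c=2, s=18: +2·0.0833333° lon, +18·0.0416667° lat → SW at lon -99.8333°, lat 78.75°.
Extended square 9, 8: +9·0.00833333° lon, +8·0.00416667° lat → SW at lon -99.7583°, lat 78.7833°.
Cell spans 0.00833333° lon × 0.00416667° lat. NE corner is SW corner plus one full cell.
latitude 78.78750, longitude -99.75000.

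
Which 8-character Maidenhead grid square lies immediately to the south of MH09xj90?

MH09xi99

Latitude extended square 0; −1 → -1, wraps to 9, carry into subsquare.
Latitude subsquare j = 9; −1 → 8 = i.
The longitude characters are unchanged.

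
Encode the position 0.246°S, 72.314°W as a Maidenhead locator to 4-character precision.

FI39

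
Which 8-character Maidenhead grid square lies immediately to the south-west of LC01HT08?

LC01gt97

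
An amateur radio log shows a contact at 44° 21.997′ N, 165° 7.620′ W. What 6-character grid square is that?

Shift to the Maidenhead origin (180°W, 90°S): lon 14.8730, lat 134.3666.
Field (20°×10°, letters A–R): 14.8730/20 → 0 → A, 134.3666/10 → 13 → N; chars AN.
Square (2°×1°, digits 0–9): 14.8730/2 → 7, 4.3666/1 → 4; chars 74.
Subsquare (5′×2.5′, letters a–x): 0.8730/0.0833333 → 10 → k, 0.3666/0.0416667 → 8 → i; chars ki.

AN74ki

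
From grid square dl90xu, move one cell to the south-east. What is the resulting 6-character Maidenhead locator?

Longitude subsquare x = 23; +1 → 24, wraps to 0 = a, carry into square.
Longitude square 9; +1 → 10, wraps to 0, carry into field.
Longitude field D = 3; +1 → 4 = E.
Latitude subsquare u = 20; −1 → 19 = t.

EL00at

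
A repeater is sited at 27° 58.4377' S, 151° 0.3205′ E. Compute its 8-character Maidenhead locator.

Offset from 180°W / 90°S: lon 331.00534°, lat 62.02604°.
Field: lon ⌊331.00534/20⌋ = 16 → Q; lat ⌊62.02604/10⌋ = 6 → G.
Square: lon ⌊11.00534/2⌋ = 5; lat ⌊2.02604/1⌋ = 2.
Subsquare: lon ⌊1.00534/0.0833333⌋ = 12 → m; lat ⌊0.02604/0.0416667⌋ = 0 → a.
Extended square: lon ⌊0.00534/0.00833333⌋ = 0; lat ⌊0.02604/0.00416667⌋ = 6.

QG52ma06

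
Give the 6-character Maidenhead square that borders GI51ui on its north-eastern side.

Longitude subsquare u = 20; +1 → 21 = v.
Latitude subsquare i = 8; +1 → 9 = j.

GI51vj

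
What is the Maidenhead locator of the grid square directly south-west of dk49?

Longitude square 4; −1 → 3.
Latitude square 9; −1 → 8.

DK38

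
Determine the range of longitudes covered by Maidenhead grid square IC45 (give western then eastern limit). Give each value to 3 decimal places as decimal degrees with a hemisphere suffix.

12.000° W, 10.000° W

Field I=8, C=2: +8·20° lon, +2·10° lat → SW at lon -20°, lat -70°.
Square 4, 5: +4·2° lon, +5·1° lat → SW at lon -12°, lat -65°.
Cell spans 2° lon × 1° lat.
west 12.000° W, east 10.000° W.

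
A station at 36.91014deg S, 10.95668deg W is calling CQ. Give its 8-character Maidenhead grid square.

Add 180° to longitude and 90° to latitude: 169.04332, 53.08986.
Field (20°×10°, letters A–R): lon ⌊169.04332/20⌋ = 8 → I; lat ⌊53.08986/10⌋ = 5 → F.
Square (2°×1°, digits 0–9): lon ⌊9.04332/2⌋ = 4; lat ⌊3.08986/1⌋ = 3.
Subsquare (5′×2.5′, letters a–x): lon ⌊1.04332/0.0833333⌋ = 12 → m; lat ⌊0.08986/0.0416667⌋ = 2 → c.
Extended square (30″×15″, digits 0–9): lon ⌊0.04332/0.00833333⌋ = 5; lat ⌊0.00653/0.00416667⌋ = 1.

IF43mc51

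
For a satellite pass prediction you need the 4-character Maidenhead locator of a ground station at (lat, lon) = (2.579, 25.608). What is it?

KJ22

Add 180° to longitude and 90° to latitude: 205.61, 92.58.
Field: 205.61/20 → 10 → K, 92.58/10 → 9 → J; chars KJ.
Square: 5.61/2 → 2, 2.58/1 → 2; chars 22.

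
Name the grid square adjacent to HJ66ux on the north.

Latitude subsquare x = 23; +1 → 24, wraps to 0 = a, carry into square.
Latitude square 6; +1 → 7.
The longitude characters are unchanged.

HJ67ua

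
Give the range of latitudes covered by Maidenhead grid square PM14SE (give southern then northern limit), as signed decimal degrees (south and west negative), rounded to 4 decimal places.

34.1667, 34.2083

Field P=15, M=12: +15·20° lon, +12·10° lat → SW at lon 120°, lat 30°.
Square 1, 4: +1·2° lon, +4·1° lat → SW at lon 122°, lat 34°.
Subsquare s=18, e=4: +18·0.0833333° lon, +4·0.0416667° lat → SW at lon 123.5°, lat 34.1667°.
Cell spans 0.0833333° lon × 0.0416667° lat.
south 34.1667, north 34.2083.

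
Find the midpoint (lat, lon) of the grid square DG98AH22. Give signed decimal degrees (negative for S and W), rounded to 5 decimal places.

-21.69792, -101.97917

Field D=3, G=6: +3·20° lon, +6·10° lat → SW at lon -120°, lat -30°.
Square 9, 8: +9·2° lon, +8·1° lat → SW at lon -102°, lat -22°.
Subsquare a=0, h=7: +0·0.0833333° lon, +7·0.0416667° lat → SW at lon -102°, lat -21.7083°.
Extended square 2, 2: +2·0.00833333° lon, +2·0.00416667° lat → SW at lon -101.983°, lat -21.7°.
Cell spans 0.00833333° lon × 0.00416667° lat. Centre is SW corner plus half of each.
latitude -21.69792, longitude -101.97917.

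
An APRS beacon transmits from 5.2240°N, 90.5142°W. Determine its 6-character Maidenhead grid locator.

EJ45rf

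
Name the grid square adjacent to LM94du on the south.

LM94dt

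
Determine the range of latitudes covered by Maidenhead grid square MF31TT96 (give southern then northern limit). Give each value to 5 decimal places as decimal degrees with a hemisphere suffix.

Field M=12, F=5: +12·20° lon, +5·10° lat → SW at lon 60°, lat -40°.
Square 3, 1: +3·2° lon, +1·1° lat → SW at lon 66°, lat -39°.
Subsquare t=19, t=19: +19·0.0833333° lon, +19·0.0416667° lat → SW at lon 67.5833°, lat -38.2083°.
Extended square 9, 6: +9·0.00833333° lon, +6·0.00416667° lat → SW at lon 67.6583°, lat -38.1833°.
Cell spans 0.00833333° lon × 0.00416667° lat.
south 38.18333° S, north 38.17917° S.

38.18333° S, 38.17917° S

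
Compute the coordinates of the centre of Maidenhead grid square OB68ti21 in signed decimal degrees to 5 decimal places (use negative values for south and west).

-71.66042, 113.60417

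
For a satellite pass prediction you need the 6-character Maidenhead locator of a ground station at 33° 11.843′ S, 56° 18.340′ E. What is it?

Offset from 180°W / 90°S: lon 236.3057°, lat 56.8026°.
Field (20°×10°, letters A–R): lon ⌊236.3057/20⌋ = 11 → L; lat ⌊56.8026/10⌋ = 5 → F.
Square (2°×1°, digits 0–9): lon ⌊16.3057/2⌋ = 8; lat ⌊6.8026/1⌋ = 6.
Subsquare (5′×2.5′, letters a–x): lon ⌊0.3057/0.0833333⌋ = 3 → d; lat ⌊0.8026/0.0416667⌋ = 19 → t.

LF86dt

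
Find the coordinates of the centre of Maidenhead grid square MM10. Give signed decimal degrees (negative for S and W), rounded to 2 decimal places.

Field M=12, M=12: +12·20° lon, +12·10° lat → SW at lon 60°, lat 30°.
Square 1, 0: +1·2° lon, +0·1° lat → SW at lon 62°, lat 30°.
Cell spans 2° lon × 1° lat. Centre is SW corner plus half of each.
latitude 30.50, longitude 63.00.

30.50, 63.00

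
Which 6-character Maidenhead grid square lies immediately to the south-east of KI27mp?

Longitude subsquare m = 12; +1 → 13 = n.
Latitude subsquare p = 15; −1 → 14 = o.

KI27no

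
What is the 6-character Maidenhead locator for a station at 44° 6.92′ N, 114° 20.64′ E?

ON74ec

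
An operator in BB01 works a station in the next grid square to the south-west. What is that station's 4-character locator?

AB90

Longitude square 0; −1 → -1, wraps to 9, carry into field.
Longitude field B = 1; −1 → 0 = A.
Latitude square 1; −1 → 0.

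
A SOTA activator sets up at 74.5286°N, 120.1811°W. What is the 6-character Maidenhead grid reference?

CQ94vm

Shift to the Maidenhead origin (180°W, 90°S): lon 59.8189, lat 164.5286.
Field: lon ⌊59.8189/20⌋ = 2 → C; lat ⌊164.5286/10⌋ = 16 → Q.
Square: lon ⌊19.8189/2⌋ = 9; lat ⌊4.5286/1⌋ = 4.
Subsquare: lon ⌊1.8189/0.0833333⌋ = 21 → v; lat ⌊0.5286/0.0416667⌋ = 12 → m.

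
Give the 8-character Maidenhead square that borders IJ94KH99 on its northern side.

IJ94ki90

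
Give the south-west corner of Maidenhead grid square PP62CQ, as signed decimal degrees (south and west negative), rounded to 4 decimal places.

Field P=15, P=15: +15·20° lon, +15·10° lat → SW at lon 120°, lat 60°.
Square 6, 2: +6·2° lon, +2·1° lat → SW at lon 132°, lat 62°.
Subsquare c=2, q=16: +2·0.0833333° lon, +16·0.0416667° lat → SW at lon 132.167°, lat 62.6667°.
latitude 62.6667, longitude 132.1667.

62.6667, 132.1667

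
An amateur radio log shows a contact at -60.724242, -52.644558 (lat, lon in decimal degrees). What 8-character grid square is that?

Offset from 180°W / 90°S: lon 127.35544°, lat 29.27576°.
Field: lon ⌊127.35544/20⌋ = 6 → G; lat ⌊29.27576/10⌋ = 2 → C.
Square: lon ⌊7.35544/2⌋ = 3; lat ⌊9.27576/1⌋ = 9.
Subsquare: lon ⌊1.35544/0.0833333⌋ = 16 → q; lat ⌊0.27576/0.0416667⌋ = 6 → g.
Extended square: lon ⌊0.02211/0.00833333⌋ = 2; lat ⌊0.02576/0.00416667⌋ = 6.

GC39qg26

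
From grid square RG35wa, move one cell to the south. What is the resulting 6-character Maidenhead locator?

Latitude subsquare a = 0; −1 → -1, wraps to 23 = x, carry into square.
Latitude square 5; −1 → 4.
The longitude characters are unchanged.

RG34wx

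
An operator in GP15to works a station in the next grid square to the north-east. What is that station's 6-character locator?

Longitude subsquare t = 19; +1 → 20 = u.
Latitude subsquare o = 14; +1 → 15 = p.

GP15up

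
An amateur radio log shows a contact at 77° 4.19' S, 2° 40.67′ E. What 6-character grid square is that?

JB12iw

Add 180° to longitude and 90° to latitude: 182.6778, 12.9302.
Field: 182.6778/20 → 9 → J, 12.9302/10 → 1 → B; chars JB.
Square: 2.6778/2 → 1, 2.9302/1 → 2; chars 12.
Subsquare: 0.6778/0.0833333 → 8 → i, 0.9302/0.0416667 → 22 → w; chars iw.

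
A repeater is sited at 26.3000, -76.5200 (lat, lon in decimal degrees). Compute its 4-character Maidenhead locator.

FL16

Add 180° to longitude and 90° to latitude: 103.48, 116.30.
Field (20°×10°, letters A–R): 103.48/20 → 5 → F, 116.30/10 → 11 → L; chars FL.
Square (2°×1°, digits 0–9): 3.48/2 → 1, 6.30/1 → 6; chars 16.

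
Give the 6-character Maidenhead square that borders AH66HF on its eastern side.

AH66if

Longitude subsquare h = 7; +1 → 8 = i.
The latitude characters are unchanged.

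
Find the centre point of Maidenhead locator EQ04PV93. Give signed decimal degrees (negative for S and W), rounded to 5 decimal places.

74.88958, -98.67083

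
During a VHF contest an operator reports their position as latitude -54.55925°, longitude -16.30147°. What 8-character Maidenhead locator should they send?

Offset from 180°W / 90°S: lon 163.69853°, lat 35.44075°.
Field: lon ⌊163.69853/20⌋ = 8 → I; lat ⌊35.44075/10⌋ = 3 → D.
Square: lon ⌊3.69853/2⌋ = 1; lat ⌊5.44075/1⌋ = 5.
Subsquare: lon ⌊1.69853/0.0833333⌋ = 20 → u; lat ⌊0.44075/0.0416667⌋ = 10 → k.
Extended square: lon ⌊0.03186/0.00833333⌋ = 3; lat ⌊0.02408/0.00416667⌋ = 5.

ID15uk35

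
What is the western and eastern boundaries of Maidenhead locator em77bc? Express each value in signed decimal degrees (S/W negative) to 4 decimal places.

-85.9167, -85.8333

Field E=4, M=12: +4·20° lon, +12·10° lat → SW at lon -100°, lat 30°.
Square 7, 7: +7·2° lon, +7·1° lat → SW at lon -86°, lat 37°.
Subsquare b=1, c=2: +1·0.0833333° lon, +2·0.0416667° lat → SW at lon -85.9167°, lat 37.0833°.
Cell spans 0.0833333° lon × 0.0416667° lat.
west -85.9167, east -85.8333.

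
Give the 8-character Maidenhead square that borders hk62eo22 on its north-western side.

Longitude extended square 2; −1 → 1.
Latitude extended square 2; +1 → 3.

HK62eo13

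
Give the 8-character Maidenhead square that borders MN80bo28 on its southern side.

Latitude extended square 8; −1 → 7.
The longitude characters are unchanged.

MN80bo27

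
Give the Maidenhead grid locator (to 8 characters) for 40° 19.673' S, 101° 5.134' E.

OE09nq01

Add 180° to longitude and 90° to latitude: 281.08557, 49.67212.
Field: lon ⌊281.08557/20⌋ = 14 → O; lat ⌊49.67212/10⌋ = 4 → E.
Square: lon ⌊1.08557/2⌋ = 0; lat ⌊9.67212/1⌋ = 9.
Subsquare: lon ⌊1.08557/0.0833333⌋ = 13 → n; lat ⌊0.67212/0.0416667⌋ = 16 → q.
Extended square: lon ⌊0.00223/0.00833333⌋ = 0; lat ⌊0.00545/0.00416667⌋ = 1.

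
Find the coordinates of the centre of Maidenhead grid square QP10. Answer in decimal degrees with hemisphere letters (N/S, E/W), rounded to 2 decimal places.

60.50° N, 143.00° E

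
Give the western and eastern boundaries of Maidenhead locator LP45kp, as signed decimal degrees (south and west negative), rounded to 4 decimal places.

48.8333, 48.9167

Field L=11, P=15: +11·20° lon, +15·10° lat → SW at lon 40°, lat 60°.
Square 4, 5: +4·2° lon, +5·1° lat → SW at lon 48°, lat 65°.
Subsquare k=10, p=15: +10·0.0833333° lon, +15·0.0416667° lat → SW at lon 48.8333°, lat 65.625°.
Cell spans 0.0833333° lon × 0.0416667° lat.
west 48.8333, east 48.9167.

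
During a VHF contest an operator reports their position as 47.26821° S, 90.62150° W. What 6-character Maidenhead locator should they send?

Shift to the Maidenhead origin (180°W, 90°S): lon 89.3785, lat 42.7318.
Field: 89.3785/20 → 4 → E, 42.7318/10 → 4 → E; chars EE.
Square: 9.3785/2 → 4, 2.7318/1 → 2; chars 42.
Subsquare: 1.3785/0.0833333 → 16 → q, 0.7318/0.0416667 → 17 → r; chars qr.

EE42qr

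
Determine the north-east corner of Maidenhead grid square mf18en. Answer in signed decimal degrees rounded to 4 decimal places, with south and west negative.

-31.4167, 62.4167

Field M=12, F=5: +12·20° lon, +5·10° lat → SW at lon 60°, lat -40°.
Square 1, 8: +1·2° lon, +8·1° lat → SW at lon 62°, lat -32°.
Subsquare e=4, n=13: +4·0.0833333° lon, +13·0.0416667° lat → SW at lon 62.3333°, lat -31.4583°.
Cell spans 0.0833333° lon × 0.0416667° lat. NE corner is SW corner plus one full cell.
latitude -31.4167, longitude 62.4167.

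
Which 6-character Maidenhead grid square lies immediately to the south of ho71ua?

HO70ux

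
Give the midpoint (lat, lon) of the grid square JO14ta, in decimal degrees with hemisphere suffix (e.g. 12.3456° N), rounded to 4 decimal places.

Field J=9, O=14: +9·20° lon, +14·10° lat → SW at lon 0°, lat 50°.
Square 1, 4: +1·2° lon, +4·1° lat → SW at lon 2°, lat 54°.
Subsquare t=19, a=0: +19·0.0833333° lon, +0·0.0416667° lat → SW at lon 3.58333°, lat 54°.
Cell spans 0.0833333° lon × 0.0416667° lat. Centre is SW corner plus half of each.
latitude 54.0208° N, longitude 3.6250° E.

54.0208° N, 3.6250° E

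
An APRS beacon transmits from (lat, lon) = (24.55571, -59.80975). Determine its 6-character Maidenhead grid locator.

GL04cn

Add 180° to longitude and 90° to latitude: 120.1902, 114.5557.
Field: 120.1902/20 → 6 → G, 114.5557/10 → 11 → L; chars GL.
Square: 0.1902/2 → 0, 4.5557/1 → 4; chars 04.
Subsquare: 0.1902/0.0833333 → 2 → c, 0.5557/0.0416667 → 13 → n; chars cn.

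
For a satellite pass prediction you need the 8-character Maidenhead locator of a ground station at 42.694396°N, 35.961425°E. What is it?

KN72xq56

Shift to the Maidenhead origin (180°W, 90°S): lon 215.96142, lat 132.69440.
Field: lon ⌊215.96142/20⌋ = 10 → K; lat ⌊132.69440/10⌋ = 13 → N.
Square: lon ⌊15.96142/2⌋ = 7; lat ⌊2.69440/1⌋ = 2.
Subsquare: lon ⌊1.96142/0.0833333⌋ = 23 → x; lat ⌊0.69440/0.0416667⌋ = 16 → q.
Extended square: lon ⌊0.04476/0.00833333⌋ = 5; lat ⌊0.02773/0.00416667⌋ = 6.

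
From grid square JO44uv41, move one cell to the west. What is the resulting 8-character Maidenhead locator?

JO44uv31

Longitude extended square 4; −1 → 3.
The latitude characters are unchanged.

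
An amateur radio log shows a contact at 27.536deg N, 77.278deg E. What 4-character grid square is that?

ML87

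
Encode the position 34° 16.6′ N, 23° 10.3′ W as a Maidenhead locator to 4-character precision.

HM84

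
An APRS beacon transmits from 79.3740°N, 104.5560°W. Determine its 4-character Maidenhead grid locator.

Shift to the Maidenhead origin (180°W, 90°S): lon 75.44, lat 169.37.
Field: 75.44/20 → 3 → D, 169.37/10 → 16 → Q; chars DQ.
Square: 15.44/2 → 7, 9.37/1 → 9; chars 79.

DQ79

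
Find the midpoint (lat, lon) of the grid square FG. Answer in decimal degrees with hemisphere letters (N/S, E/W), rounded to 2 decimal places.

25.00° S, 70.00° W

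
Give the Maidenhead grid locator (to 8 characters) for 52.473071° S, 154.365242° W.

BD27tm66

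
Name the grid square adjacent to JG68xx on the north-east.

JG79aa

Longitude subsquare x = 23; +1 → 24, wraps to 0 = a, carry into square.
Longitude square 6; +1 → 7.
Latitude subsquare x = 23; +1 → 24, wraps to 0 = a, carry into square.
Latitude square 8; +1 → 9.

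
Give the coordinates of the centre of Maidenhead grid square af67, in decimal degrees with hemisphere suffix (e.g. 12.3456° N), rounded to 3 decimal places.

32.500° S, 167.000° W

Field A=0, F=5: +0·20° lon, +5·10° lat → SW at lon -180°, lat -40°.
Square 6, 7: +6·2° lon, +7·1° lat → SW at lon -168°, lat -33°.
Cell spans 2° lon × 1° lat. Centre is SW corner plus half of each.
latitude 32.500° S, longitude 167.000° W.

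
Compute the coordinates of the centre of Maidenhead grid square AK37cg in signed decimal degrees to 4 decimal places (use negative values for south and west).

Field A=0, K=10: +0·20° lon, +10·10° lat → SW at lon -180°, lat 10°.
Square 3, 7: +3·2° lon, +7·1° lat → SW at lon -174°, lat 17°.
Subsquare c=2, g=6: +2·0.0833333° lon, +6·0.0416667° lat → SW at lon -173.833°, lat 17.25°.
Cell spans 0.0833333° lon × 0.0416667° lat. Centre is SW corner plus half of each.
latitude 17.2708, longitude -173.7917.

17.2708, -173.7917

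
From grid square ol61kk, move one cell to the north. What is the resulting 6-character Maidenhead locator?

OL61kl

Latitude subsquare k = 10; +1 → 11 = l.
The longitude characters are unchanged.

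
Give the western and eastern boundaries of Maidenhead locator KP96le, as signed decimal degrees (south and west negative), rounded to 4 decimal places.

38.9167, 39.0000

Field K=10, P=15: +10·20° lon, +15·10° lat → SW at lon 20°, lat 60°.
Square 9, 6: +9·2° lon, +6·1° lat → SW at lon 38°, lat 66°.
Subsquare l=11, e=4: +11·0.0833333° lon, +4·0.0416667° lat → SW at lon 38.9167°, lat 66.1667°.
Cell spans 0.0833333° lon × 0.0416667° lat.
west 38.9167, east 39.0000.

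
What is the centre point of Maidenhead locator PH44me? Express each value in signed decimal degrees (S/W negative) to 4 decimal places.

-15.8125, 129.0417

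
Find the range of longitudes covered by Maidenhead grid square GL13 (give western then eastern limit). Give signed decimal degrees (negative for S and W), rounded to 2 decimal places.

-58.00, -56.00

Field G=6, L=11: +6·20° lon, +11·10° lat → SW at lon -60°, lat 20°.
Square 1, 3: +1·2° lon, +3·1° lat → SW at lon -58°, lat 23°.
Cell spans 2° lon × 1° lat.
west -58.00, east -56.00.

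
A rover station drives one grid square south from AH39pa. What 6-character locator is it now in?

Latitude subsquare a = 0; −1 → -1, wraps to 23 = x, carry into square.
Latitude square 9; −1 → 8.
The longitude characters are unchanged.

AH38px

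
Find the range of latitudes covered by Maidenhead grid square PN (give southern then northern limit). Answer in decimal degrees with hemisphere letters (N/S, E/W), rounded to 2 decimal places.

Field P=15, N=13: +15·20° lon, +13·10° lat → SW at lon 120°, lat 40°.
Cell spans 20° lon × 10° lat.
south 40.00° N, north 50.00° N.

40.00° N, 50.00° N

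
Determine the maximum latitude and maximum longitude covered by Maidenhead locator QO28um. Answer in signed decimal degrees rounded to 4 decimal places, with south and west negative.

Field Q=16, O=14: +16·20° lon, +14·10° lat → SW at lon 140°, lat 50°.
Square 2, 8: +2·2° lon, +8·1° lat → SW at lon 144°, lat 58°.
Subsquare u=20, m=12: +20·0.0833333° lon, +12·0.0416667° lat → SW at lon 145.667°, lat 58.5°.
Cell spans 0.0833333° lon × 0.0416667° lat. NE corner is SW corner plus one full cell.
latitude 58.5417, longitude 145.7500.

58.5417, 145.7500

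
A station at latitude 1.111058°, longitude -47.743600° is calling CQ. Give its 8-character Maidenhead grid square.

Offset from 180°W / 90°S: lon 132.25640°, lat 91.11106°.
Field: lon ⌊132.25640/20⌋ = 6 → G; lat ⌊91.11106/10⌋ = 9 → J.
Square: lon ⌊12.25640/2⌋ = 6; lat ⌊1.11106/1⌋ = 1.
Subsquare: lon ⌊0.25640/0.0833333⌋ = 3 → d; lat ⌊0.11106/0.0416667⌋ = 2 → c.
Extended square: lon ⌊0.00640/0.00833333⌋ = 0; lat ⌊0.02772/0.00416667⌋ = 6.

GJ61dc06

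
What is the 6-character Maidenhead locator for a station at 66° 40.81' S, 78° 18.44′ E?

MC93dh

Add 180° to longitude and 90° to latitude: 258.3073, 23.3198.
Field: lon ⌊258.3073/20⌋ = 12 → M; lat ⌊23.3198/10⌋ = 2 → C.
Square: lon ⌊18.3073/2⌋ = 9; lat ⌊3.3198/1⌋ = 3.
Subsquare: lon ⌊0.3073/0.0833333⌋ = 3 → d; lat ⌊0.3198/0.0416667⌋ = 7 → h.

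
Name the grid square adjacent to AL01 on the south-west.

Longitude square 0; −1 → -1, wraps to 9, carry into field.
Longitude field A = 0; −1 → -1, wraps to 17 = R, wrapping around the antimeridian.
Latitude square 1; −1 → 0.

RL90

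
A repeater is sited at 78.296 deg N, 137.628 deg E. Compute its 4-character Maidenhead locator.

PQ88

Shift to the Maidenhead origin (180°W, 90°S): lon 317.63, lat 168.30.
Field: lon ⌊317.63/20⌋ = 15 → P; lat ⌊168.30/10⌋ = 16 → Q.
Square: lon ⌊17.63/2⌋ = 8; lat ⌊8.30/1⌋ = 8.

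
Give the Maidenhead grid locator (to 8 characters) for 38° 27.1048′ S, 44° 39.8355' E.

LF21hn91

Offset from 180°W / 90°S: lon 224.66393°, lat 51.54825°.
Field: 224.66393/20 → 11 → L, 51.54825/10 → 5 → F; chars LF.
Square: 4.66393/2 → 2, 1.54825/1 → 1; chars 21.
Subsquare: 0.66393/0.0833333 → 7 → h, 0.54825/0.0416667 → 13 → n; chars hn.
Extended square: 0.08059/0.00833333 → 9, 0.00659/0.00416667 → 1; chars 91.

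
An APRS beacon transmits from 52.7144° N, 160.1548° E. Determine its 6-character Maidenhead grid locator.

Shift to the Maidenhead origin (180°W, 90°S): lon 340.1548, lat 142.7144.
Field: lon ⌊340.1548/20⌋ = 17 → R; lat ⌊142.7144/10⌋ = 14 → O.
Square: lon ⌊0.1548/2⌋ = 0; lat ⌊2.7144/1⌋ = 2.
Subsquare: lon ⌊0.1548/0.0833333⌋ = 1 → b; lat ⌊0.7144/0.0416667⌋ = 17 → r.

RO02br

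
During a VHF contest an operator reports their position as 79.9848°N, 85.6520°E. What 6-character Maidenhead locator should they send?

Add 180° to longitude and 90° to latitude: 265.6520, 169.9848.
Field: 265.6520/20 → 13 → N, 169.9848/10 → 16 → Q; chars NQ.
Square: 5.6520/2 → 2, 9.9848/1 → 9; chars 29.
Subsquare: 1.6520/0.0833333 → 19 → t, 0.9848/0.0416667 → 23 → x; chars tx.

NQ29tx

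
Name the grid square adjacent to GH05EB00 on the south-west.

GH05da99

Longitude extended square 0; −1 → -1, wraps to 9, carry into subsquare.
Longitude subsquare e = 4; −1 → 3 = d.
Latitude extended square 0; −1 → -1, wraps to 9, carry into subsquare.
Latitude subsquare b = 1; −1 → 0 = a.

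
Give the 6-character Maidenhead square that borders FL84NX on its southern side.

FL84nw

Latitude subsquare x = 23; −1 → 22 = w.
The longitude characters are unchanged.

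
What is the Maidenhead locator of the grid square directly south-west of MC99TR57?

Longitude extended square 5; −1 → 4.
Latitude extended square 7; −1 → 6.

MC99tr46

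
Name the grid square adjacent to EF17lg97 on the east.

Longitude extended square 9; +1 → 10, wraps to 0, carry into subsquare.
Longitude subsquare l = 11; +1 → 12 = m.
The latitude characters are unchanged.

EF17mg07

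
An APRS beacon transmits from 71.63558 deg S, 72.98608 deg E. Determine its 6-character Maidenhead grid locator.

MB68li

Add 180° to longitude and 90° to latitude: 252.9861, 18.3644.
Field: lon ⌊252.9861/20⌋ = 12 → M; lat ⌊18.3644/10⌋ = 1 → B.
Square: lon ⌊12.9861/2⌋ = 6; lat ⌊8.3644/1⌋ = 8.
Subsquare: lon ⌊0.9861/0.0833333⌋ = 11 → l; lat ⌊0.3644/0.0416667⌋ = 8 → i.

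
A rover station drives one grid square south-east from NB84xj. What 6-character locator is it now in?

NB94ai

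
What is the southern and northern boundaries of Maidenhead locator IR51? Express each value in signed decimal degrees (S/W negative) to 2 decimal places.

81.00, 82.00

Field I=8, R=17: +8·20° lon, +17·10° lat → SW at lon -20°, lat 80°.
Square 5, 1: +5·2° lon, +1·1° lat → SW at lon -10°, lat 81°.
Cell spans 2° lon × 1° lat.
south 81.00, north 82.00.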